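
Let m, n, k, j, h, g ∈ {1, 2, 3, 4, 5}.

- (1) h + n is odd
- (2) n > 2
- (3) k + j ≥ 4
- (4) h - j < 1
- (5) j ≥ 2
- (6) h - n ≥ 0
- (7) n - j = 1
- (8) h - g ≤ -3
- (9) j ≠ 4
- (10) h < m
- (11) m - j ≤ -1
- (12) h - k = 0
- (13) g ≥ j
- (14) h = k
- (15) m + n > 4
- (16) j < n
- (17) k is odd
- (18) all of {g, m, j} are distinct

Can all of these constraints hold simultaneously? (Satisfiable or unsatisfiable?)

Constraints 6, 10, 11, and 16 give j < n, n ≤ h, h < m, m < j. Chaining: j < n ≤ h < m < j, which forces j < j — impossible.

Unsatisfiable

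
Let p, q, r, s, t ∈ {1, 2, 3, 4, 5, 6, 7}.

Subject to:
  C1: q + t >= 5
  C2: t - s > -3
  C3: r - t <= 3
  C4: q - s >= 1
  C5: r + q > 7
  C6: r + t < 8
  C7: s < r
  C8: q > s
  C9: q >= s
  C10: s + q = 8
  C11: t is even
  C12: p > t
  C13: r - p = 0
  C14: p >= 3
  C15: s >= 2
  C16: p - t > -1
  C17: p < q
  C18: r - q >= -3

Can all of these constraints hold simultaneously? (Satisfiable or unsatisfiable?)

Setting (p, q, r, s, t) = (3, 6, 3, 2, 2) satisfies everything: constraint 1: q + t = 8; constraint 2: t - s = 0; constraint 3: r - t = 1, and the others follow.

Satisfiable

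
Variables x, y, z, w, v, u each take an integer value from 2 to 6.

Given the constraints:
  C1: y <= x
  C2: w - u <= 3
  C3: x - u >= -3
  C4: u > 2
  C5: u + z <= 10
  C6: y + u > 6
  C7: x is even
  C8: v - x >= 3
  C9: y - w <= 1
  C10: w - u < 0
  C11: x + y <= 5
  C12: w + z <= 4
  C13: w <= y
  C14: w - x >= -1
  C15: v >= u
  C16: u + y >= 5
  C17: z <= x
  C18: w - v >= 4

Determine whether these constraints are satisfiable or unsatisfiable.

Unsatisfiable

Constraints 2, 3, 8, and 18 give v − x ≥ 3, x − u ≥ -3, u − w ≥ -3, w − v ≥ 4.
Adding all 4 inequalities: the left sides telescope to 0, and the right sides sum to 3 + (-3) + (-3) + 4 = 1. So 0 ≥ 1, which is false.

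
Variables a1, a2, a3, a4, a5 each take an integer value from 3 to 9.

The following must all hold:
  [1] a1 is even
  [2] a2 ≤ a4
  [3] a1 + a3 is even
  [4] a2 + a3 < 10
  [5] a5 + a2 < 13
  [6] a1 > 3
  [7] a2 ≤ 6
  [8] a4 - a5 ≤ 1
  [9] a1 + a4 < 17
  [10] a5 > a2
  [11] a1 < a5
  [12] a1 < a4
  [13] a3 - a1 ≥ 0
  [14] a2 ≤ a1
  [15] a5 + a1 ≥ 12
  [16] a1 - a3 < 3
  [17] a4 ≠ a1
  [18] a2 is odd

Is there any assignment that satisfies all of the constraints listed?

Satisfiable

Setting (a1, a2, a3, a4, a5) = (6, 3, 6, 9, 9) satisfies everything: constraint 4: a2 + a3 = 9; constraint 5: a5 + a2 = 12, and the others follow.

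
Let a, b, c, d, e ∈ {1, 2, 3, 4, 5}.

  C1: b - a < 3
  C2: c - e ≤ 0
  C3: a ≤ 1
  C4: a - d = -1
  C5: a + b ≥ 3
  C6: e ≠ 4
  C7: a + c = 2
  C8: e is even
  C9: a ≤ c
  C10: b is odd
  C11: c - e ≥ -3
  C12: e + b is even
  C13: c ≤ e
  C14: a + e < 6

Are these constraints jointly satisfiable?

Unsatisfiable

Constraint 8 makes e even and constraint 10 makes b odd, so e + b must be odd. Constraint 12 says e + b is even — contradiction.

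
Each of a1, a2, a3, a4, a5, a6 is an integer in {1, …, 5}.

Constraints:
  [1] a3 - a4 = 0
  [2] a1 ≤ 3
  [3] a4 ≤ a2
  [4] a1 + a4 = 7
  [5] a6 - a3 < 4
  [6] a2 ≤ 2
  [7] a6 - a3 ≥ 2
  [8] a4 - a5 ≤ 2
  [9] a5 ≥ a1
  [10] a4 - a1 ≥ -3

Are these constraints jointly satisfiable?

Unsatisfiable

From constraint 2: a1 ≤ 3. From constraints 3 and 6: a4 ≤ a2 ≤ 2. Hence a1 + a4 ≤ 5. But constraint 4 requires a1 + a4 = 7, and 7 > 5. Contradiction.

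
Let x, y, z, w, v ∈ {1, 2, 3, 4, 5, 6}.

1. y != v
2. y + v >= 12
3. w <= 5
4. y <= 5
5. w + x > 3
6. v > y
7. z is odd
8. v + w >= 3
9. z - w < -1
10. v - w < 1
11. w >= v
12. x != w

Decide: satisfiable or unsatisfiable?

From constraint 4: y ≤ 5. From constraints 3 and 11: v ≤ w ≤ 5. Hence y + v ≤ 10. But constraint 2 requires y + v ≥ 12, and 12 > 10. Contradiction.

Unsatisfiable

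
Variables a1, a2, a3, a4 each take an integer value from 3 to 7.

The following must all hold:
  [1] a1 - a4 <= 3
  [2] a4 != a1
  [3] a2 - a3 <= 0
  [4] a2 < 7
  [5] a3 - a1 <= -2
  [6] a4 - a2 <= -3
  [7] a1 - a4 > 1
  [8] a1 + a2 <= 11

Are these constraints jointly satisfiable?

Constraints 1, 3, 5, and 6 give a2 − a4 ≥ 3, a4 − a1 ≥ -3, a1 − a3 ≥ 2, a3 − a2 ≥ 0.
Adding all 4 inequalities: the left sides telescope to 0, and the right sides sum to 3 + (-3) + 2 + 0 = 2. So 0 ≥ 2, which is false.

Unsatisfiable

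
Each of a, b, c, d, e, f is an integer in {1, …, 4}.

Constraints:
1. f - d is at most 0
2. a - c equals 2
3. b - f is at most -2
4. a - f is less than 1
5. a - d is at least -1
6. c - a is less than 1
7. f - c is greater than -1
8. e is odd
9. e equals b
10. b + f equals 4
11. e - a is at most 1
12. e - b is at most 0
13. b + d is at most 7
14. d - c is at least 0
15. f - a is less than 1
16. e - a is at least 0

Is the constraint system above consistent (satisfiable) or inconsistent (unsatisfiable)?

Unsatisfiable

Constraints 1, 3, 5, 12, and 16 give a − d ≥ -1, d − f ≥ 0, f − b ≥ 2, b − e ≥ 0, e − a ≥ 0.
Adding all 5 inequalities: the left sides telescope to 0, and the right sides sum to (-1) + 0 + 2 + 0 + 0 = 1. So 0 ≥ 1, which is false.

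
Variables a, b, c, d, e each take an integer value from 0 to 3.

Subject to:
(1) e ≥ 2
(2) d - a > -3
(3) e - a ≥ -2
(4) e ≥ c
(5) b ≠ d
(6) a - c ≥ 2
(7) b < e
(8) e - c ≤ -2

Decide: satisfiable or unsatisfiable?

Unsatisfiable

Constraints 3, 6, and 8 give c − e ≥ 2, e − a ≥ -2, a − c ≥ 2.
Adding all 3 inequalities: the left sides telescope to 0, and the right sides sum to 2 + (-2) + 2 = 2. So 0 ≥ 2, which is false.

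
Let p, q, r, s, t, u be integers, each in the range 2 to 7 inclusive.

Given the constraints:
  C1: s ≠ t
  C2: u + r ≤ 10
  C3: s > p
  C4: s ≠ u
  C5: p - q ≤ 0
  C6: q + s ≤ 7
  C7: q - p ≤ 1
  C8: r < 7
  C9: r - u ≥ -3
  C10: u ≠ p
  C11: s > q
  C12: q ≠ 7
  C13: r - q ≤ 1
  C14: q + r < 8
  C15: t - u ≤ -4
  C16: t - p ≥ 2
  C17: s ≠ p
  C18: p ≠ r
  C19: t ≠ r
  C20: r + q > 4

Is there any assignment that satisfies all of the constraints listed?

Unsatisfiable

Constraints 7, 9, 13, 15, and 16 give t − p ≥ 2, p − q ≥ -1, q − r ≥ -1, r − u ≥ -3, u − t ≥ 4.
Adding all 5 inequalities: the left sides telescope to 0, and the right sides sum to 2 + (-1) + (-1) + (-3) + 4 = 1. So 0 ≥ 1, which is false.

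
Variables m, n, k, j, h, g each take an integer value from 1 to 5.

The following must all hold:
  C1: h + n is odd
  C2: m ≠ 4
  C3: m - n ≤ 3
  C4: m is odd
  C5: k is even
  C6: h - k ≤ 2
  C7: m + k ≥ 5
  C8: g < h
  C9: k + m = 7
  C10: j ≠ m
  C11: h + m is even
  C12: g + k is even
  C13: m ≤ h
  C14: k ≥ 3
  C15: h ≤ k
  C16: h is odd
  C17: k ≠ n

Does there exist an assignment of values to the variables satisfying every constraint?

Take m = 3, n = 2, k = 4, j = 5, h = 3, g = 2. Then constraint 3: m - n = 1; constraint 6: h - k = -1, and every other listed constraint is also met.

Satisfiable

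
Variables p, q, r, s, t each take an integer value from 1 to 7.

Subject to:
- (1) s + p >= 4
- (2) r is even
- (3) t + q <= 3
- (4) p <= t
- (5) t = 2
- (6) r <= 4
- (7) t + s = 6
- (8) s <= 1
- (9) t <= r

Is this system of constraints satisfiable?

From constraints 6 and 9: t ≤ r ≤ 4. From constraint 8: s ≤ 1. Hence t + s ≤ 5. But constraint 7 requires t + s = 6, and 6 > 5. Contradiction.

Unsatisfiable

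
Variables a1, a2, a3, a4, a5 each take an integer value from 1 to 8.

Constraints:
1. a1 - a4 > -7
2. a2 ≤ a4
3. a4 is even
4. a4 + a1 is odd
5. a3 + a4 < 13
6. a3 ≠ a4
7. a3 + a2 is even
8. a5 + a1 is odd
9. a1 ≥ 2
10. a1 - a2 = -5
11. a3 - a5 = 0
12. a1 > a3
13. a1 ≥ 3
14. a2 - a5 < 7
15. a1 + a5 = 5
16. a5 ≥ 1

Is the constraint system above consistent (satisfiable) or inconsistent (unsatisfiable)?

Setting (a1, a2, a3, a4, a5) = (3, 8, 2, 8, 2) satisfies everything: constraint 1: a1 - a4 = -5; constraint 5: a3 + a4 = 10, and the others follow.

Satisfiable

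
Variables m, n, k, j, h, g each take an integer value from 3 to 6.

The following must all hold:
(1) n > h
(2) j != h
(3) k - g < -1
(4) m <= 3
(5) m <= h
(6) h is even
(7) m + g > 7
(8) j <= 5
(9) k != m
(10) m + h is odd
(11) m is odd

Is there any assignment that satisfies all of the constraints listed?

Try m = 3, n = 6, k = 4, j = 3, h = 4, g = 6.
Check constraint 3: k - g = -2; constraint 7: m + g = 9. The remaining constraints are straightforward to verify.

Satisfiable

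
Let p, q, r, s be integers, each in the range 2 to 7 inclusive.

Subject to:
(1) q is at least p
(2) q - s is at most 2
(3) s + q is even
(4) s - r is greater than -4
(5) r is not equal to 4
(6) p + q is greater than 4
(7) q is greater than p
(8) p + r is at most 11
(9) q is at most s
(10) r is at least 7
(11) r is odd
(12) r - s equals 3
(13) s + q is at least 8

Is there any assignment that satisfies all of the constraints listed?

Take p = 2, q = 4, r = 7, s = 4. Then constraint 2: q - s = 0; constraint 4: s - r = -3; constraint 6: p + q = 6, and every other listed constraint is also met.

Satisfiable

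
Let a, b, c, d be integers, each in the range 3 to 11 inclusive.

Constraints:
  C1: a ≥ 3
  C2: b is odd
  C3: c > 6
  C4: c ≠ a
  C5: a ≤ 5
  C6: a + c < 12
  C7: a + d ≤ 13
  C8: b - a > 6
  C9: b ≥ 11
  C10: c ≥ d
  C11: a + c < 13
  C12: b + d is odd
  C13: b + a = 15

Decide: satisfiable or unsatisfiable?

Satisfiable

One satisfying assignment is a = 4, b = 11, c = 7, d = 6.
For the less obvious constraints — constraint 6: a + c = 11; constraint 7: a + d = 10 — and the others hold by inspection.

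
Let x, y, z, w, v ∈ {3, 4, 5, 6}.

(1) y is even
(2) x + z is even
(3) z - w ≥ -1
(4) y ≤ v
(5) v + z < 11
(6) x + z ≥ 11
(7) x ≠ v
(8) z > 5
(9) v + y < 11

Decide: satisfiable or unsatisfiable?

Satisfiable

Try x = 6, y = 4, z = 6, w = 4, v = 4.
Check constraint 3: z - w = 2; constraint 5: v + z = 10. The remaining constraints are straightforward to verify.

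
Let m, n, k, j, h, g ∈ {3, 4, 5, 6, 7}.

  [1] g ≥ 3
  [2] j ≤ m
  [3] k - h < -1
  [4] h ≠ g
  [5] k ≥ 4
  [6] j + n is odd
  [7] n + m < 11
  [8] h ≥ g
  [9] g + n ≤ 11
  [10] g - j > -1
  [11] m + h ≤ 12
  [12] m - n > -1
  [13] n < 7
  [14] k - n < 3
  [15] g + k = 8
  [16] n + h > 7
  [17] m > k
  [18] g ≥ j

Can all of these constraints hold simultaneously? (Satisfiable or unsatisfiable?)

Satisfiable

Take m = 6, n = 4, k = 4, j = 3, h = 6, g = 4. Then constraint 3: k - h = -2; constraint 7: n + m = 10; constraint 9: g + n = 8, and every other listed constraint is also met.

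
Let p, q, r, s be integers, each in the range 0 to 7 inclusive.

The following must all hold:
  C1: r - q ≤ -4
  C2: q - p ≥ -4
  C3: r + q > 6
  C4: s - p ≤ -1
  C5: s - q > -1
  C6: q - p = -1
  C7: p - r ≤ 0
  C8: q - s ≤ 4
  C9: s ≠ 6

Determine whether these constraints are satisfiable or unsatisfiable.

Unsatisfiable

Constraints 1, 4, 7, and 8 give s − q ≥ -4, q − r ≥ 4, r − p ≥ 0, p − s ≥ 1.
Adding all 4 inequalities: the left sides telescope to 0, and the right sides sum to (-4) + 4 + 0 + 1 = 1. So 0 ≥ 1, which is false.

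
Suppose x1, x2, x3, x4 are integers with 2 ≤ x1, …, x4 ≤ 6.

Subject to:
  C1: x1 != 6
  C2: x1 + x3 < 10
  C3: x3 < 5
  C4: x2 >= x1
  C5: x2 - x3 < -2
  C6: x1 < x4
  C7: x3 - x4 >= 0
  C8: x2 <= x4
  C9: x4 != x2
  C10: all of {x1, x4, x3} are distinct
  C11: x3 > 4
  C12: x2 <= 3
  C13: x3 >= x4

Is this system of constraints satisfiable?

From constraint 11: x3 ≥ 5. From constraint 3: x3 ≤ 4. But 4 < 5, so no value of x3 works.

Unsatisfiable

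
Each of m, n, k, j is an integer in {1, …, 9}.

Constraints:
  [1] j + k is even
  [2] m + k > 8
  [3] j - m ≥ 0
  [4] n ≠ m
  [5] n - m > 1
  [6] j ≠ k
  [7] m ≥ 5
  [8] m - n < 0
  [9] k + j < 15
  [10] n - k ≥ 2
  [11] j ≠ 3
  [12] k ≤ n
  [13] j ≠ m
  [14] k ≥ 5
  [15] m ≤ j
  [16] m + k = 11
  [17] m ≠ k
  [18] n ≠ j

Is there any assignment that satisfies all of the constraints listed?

Satisfiable

Setting (m, n, k, j) = (6, 8, 5, 9) satisfies everything: constraint 2: m + k = 11; constraint 3: j - m = 3; constraint 5: n - m = 2, and the others follow.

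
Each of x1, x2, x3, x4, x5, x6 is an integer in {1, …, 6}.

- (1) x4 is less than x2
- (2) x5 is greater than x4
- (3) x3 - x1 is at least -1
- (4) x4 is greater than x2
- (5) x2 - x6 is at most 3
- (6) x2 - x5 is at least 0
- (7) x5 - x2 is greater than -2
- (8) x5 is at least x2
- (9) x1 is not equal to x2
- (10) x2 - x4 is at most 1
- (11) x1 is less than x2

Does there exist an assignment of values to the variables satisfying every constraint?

Constraints 2, 4, and 6 give x5 ≤ x2, x2 < x4, x4 < x5. Chaining: x5 ≤ x2 < x4 < x5, which forces x5 < x5 — impossible.

Unsatisfiable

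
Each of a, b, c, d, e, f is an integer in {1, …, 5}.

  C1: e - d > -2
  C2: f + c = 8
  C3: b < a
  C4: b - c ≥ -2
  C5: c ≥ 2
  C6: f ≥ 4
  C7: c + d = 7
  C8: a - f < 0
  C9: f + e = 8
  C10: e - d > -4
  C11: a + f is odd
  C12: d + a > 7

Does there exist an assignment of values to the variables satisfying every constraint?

The assignment a = 4, b = 2, c = 3, d = 4, e = 3, f = 5 works:
  constraint 1 holds since e - d = -1.
  constraint 2 holds since f + c = 8.
The rest check out directly.

Satisfiable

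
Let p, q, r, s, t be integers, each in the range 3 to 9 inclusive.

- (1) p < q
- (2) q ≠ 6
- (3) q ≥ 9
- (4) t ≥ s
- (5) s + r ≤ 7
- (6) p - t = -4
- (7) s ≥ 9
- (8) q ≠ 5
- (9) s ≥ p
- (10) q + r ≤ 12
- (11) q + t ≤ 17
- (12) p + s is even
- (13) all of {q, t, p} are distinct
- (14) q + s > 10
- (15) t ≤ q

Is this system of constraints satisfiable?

Unsatisfiable

From constraint 3: q ≥ 9. From constraints 4 and 7: t ≥ s ≥ 9. Hence q + t ≥ 18. But constraint 11 requires q + t ≤ 17, and 17 < 18. Contradiction.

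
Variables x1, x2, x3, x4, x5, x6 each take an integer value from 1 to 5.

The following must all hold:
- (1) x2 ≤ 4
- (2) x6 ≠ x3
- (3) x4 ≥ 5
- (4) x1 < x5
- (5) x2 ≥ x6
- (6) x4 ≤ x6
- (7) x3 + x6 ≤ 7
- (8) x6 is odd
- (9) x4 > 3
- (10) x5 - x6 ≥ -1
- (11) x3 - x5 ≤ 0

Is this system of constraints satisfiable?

Unsatisfiable

From constraints 3 and 6: x6 ≥ x4 and x4 ≥ 5, so x6 ≥ 5. From constraints 1 and 5: x6 ≤ x2 and x2 ≤ 4, so x6 ≤ 4. But 4 < 5, so no value of x6 works.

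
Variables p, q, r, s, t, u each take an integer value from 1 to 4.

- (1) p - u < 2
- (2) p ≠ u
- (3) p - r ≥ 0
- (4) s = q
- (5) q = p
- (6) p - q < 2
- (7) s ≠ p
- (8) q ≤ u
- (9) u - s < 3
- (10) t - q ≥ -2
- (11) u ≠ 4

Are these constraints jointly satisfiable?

From constraints 4 and 5, s = q = p, so s = p. But constraint 7 says s ≠ p. Contradiction.

Unsatisfiable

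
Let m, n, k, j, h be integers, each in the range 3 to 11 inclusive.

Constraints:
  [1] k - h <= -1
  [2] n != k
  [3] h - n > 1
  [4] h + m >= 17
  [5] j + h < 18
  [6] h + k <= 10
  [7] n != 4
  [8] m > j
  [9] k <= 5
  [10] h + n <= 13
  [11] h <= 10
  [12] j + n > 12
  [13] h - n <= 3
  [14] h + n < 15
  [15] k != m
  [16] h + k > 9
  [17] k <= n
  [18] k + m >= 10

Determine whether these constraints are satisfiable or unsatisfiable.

Satisfiable

Setting (m, n, k, j, h) = (10, 5, 3, 8, 7) satisfies everything: constraint 1: k - h = -4; constraint 3: h - n = 2; constraint 4: h + m = 17, and the others follow.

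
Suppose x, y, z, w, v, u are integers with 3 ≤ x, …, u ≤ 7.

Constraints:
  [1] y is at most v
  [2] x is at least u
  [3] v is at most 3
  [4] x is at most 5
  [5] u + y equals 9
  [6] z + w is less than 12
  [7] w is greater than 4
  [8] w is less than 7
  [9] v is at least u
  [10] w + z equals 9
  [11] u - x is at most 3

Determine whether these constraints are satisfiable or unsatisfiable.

Unsatisfiable

From constraints 2 and 4: u ≤ x ≤ 5. From constraints 1 and 3: y ≤ v ≤ 3. Hence u + y ≤ 8. But constraint 5 requires u + y = 9, and 9 > 8. Contradiction.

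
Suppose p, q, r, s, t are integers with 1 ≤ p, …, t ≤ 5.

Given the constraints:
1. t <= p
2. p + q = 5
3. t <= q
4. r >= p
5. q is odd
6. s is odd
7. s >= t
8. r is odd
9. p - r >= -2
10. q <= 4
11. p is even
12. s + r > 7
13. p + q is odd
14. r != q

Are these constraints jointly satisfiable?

Take p = 4, q = 1, r = 5, s = 3, t = 1. Then constraint 2: p + q = 5; constraint 9: p - r = -1, and every other listed constraint is also met.

Satisfiable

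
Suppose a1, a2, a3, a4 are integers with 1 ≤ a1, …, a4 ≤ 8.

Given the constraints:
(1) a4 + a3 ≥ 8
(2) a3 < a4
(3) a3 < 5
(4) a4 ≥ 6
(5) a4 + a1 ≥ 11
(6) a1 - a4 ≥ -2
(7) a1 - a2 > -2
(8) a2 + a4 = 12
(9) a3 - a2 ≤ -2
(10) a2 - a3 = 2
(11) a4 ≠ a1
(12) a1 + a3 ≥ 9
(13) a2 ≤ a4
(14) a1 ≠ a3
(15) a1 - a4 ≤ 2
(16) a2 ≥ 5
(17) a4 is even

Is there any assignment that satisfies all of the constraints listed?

Satisfiable

One satisfying assignment is a1 = 7, a2 = 6, a3 = 4, a4 = 6.
For the less obvious constraints — constraint 1: a4 + a3 = 10; constraint 5: a4 + a1 = 13; constraint 6: a1 - a4 = 1 — and the others hold by inspection.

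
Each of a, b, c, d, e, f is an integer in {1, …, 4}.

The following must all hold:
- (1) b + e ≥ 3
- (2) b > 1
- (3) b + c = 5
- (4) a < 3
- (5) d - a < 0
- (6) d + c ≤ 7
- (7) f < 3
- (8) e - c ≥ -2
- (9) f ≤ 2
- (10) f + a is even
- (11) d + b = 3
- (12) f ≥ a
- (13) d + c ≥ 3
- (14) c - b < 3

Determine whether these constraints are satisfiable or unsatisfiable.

Satisfiable

One satisfying assignment is a = 2, b = 2, c = 3, d = 1, e = 1, f = 2.
For the less obvious constraints — constraint 1: b + e = 3; constraint 3: b + c = 5; constraint 5: d - a = -1 — and the others hold by inspection.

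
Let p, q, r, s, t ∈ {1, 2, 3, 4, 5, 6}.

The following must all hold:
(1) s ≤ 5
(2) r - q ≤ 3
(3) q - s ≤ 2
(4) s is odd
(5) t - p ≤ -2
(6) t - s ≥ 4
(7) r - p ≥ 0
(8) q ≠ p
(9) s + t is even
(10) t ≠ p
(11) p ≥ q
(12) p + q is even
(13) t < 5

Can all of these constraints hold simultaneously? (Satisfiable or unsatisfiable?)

Constraints 2, 3, 5, 6, and 7 give q − r ≥ -3, r − p ≥ 0, p − t ≥ 2, t − s ≥ 4, s − q ≥ -2.
Adding all 5 inequalities: the left sides telescope to 0, and the right sides sum to (-3) + 0 + 2 + 4 + (-2) = 1. So 0 ≥ 1, which is false.

Unsatisfiable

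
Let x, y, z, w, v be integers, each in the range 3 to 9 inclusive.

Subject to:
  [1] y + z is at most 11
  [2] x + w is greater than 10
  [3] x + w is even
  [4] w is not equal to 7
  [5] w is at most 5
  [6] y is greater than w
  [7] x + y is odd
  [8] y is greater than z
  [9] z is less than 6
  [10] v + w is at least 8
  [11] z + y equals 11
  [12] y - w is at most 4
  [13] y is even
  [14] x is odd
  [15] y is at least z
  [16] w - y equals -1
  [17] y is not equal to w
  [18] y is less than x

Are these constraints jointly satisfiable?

Setting (x, y, z, w, v) = (7, 6, 5, 5, 6) satisfies everything: constraint 1: y + z = 11; constraint 2: x + w = 12, and the others follow.

Satisfiable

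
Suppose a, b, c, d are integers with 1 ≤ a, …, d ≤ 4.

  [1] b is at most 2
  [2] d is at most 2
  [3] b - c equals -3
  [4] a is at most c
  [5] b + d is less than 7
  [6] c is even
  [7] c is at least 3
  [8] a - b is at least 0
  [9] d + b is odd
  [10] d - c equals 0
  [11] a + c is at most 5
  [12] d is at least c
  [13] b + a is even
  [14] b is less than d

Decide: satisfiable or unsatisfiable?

Unsatisfiable

From constraints 7 and 12: d ≥ c and c ≥ 3, so d ≥ 3. From constraint 2: d ≤ 2. But 2 < 3, so no value of d works.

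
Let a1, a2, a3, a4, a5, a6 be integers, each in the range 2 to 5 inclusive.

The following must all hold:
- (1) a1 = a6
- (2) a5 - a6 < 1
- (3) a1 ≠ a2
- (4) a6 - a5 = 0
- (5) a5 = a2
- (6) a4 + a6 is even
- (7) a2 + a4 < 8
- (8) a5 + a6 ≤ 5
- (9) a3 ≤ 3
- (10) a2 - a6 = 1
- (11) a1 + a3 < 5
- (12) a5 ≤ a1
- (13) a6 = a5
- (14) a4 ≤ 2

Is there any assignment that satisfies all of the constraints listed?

From constraints 1, 5, and 13, a1 = a6 = a5 = a2, so a1 = a2. But constraint 3 says a1 ≠ a2. Contradiction.

Unsatisfiable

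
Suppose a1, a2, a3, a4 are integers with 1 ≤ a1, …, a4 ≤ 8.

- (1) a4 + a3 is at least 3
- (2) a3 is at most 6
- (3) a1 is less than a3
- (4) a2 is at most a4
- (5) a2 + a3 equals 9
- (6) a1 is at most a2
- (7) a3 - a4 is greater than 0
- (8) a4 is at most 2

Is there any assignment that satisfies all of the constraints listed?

From constraints 4 and 8: a2 ≤ a4 ≤ 2. From constraint 2: a3 ≤ 6. Hence a2 + a3 ≤ 8. But constraint 5 requires a2 + a3 = 9, and 9 > 8. Contradiction.

Unsatisfiable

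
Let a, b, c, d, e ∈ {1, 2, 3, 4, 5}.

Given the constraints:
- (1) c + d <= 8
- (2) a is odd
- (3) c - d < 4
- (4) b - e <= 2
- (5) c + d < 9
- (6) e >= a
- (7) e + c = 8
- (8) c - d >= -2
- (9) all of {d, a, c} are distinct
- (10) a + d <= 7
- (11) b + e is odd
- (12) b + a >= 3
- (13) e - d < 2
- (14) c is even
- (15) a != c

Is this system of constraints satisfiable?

The assignment a = 1, b = 5, c = 4, d = 3, e = 4 works:
  constraint 1 holds since c + d = 7.
  constraint 3 holds since c - d = 1.
The rest check out directly.

Satisfiable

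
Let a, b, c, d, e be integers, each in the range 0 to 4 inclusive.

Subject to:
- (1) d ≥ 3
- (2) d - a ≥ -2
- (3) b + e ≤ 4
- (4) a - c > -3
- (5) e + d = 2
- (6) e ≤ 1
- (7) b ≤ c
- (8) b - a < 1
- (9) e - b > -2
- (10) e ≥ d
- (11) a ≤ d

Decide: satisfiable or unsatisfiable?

From constraints 1 and 10: e ≥ d and d ≥ 3, so e ≥ 3. From constraint 6: e ≤ 1. But 1 < 3, so no value of e works.

Unsatisfiable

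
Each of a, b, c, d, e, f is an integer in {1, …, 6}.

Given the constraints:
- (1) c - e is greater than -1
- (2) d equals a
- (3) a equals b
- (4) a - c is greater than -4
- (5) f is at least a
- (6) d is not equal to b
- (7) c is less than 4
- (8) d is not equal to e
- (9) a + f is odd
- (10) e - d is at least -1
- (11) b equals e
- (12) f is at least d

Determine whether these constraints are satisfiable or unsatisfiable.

Unsatisfiable

From constraints 2, 3, and 11, d = a = b = e, so d = e. But constraint 8 says d ≠ e. Contradiction.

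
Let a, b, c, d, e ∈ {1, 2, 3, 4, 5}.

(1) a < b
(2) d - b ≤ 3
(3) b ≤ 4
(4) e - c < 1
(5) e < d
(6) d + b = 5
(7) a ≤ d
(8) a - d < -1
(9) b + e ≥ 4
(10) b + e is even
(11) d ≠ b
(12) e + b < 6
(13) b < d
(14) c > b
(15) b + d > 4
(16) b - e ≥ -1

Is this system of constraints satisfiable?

Satisfiable

Take a = 1, b = 2, c = 3, d = 3, e = 2. Then constraint 2: d - b = 1; constraint 4: e - c = -1, and every other listed constraint is also met.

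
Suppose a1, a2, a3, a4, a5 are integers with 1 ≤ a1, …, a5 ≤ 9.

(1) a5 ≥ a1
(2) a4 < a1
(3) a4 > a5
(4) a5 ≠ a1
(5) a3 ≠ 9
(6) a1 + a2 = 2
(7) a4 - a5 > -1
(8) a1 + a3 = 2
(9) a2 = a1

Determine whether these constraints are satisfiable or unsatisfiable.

Constraints 1, 2, and 3 give a5 < a4, a4 < a1, a1 ≤ a5. Chaining: a5 < a4 < a1 ≤ a5, which forces a5 < a5 — impossible.

Unsatisfiable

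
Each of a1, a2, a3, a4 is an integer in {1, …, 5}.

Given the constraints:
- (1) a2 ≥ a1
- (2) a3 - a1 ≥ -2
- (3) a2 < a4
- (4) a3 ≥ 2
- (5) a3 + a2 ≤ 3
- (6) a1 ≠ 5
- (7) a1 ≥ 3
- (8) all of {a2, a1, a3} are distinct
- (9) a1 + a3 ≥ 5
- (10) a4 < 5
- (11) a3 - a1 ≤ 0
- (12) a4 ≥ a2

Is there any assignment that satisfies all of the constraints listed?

From constraint 4: a3 ≥ 2. From constraints 1 and 7: a2 ≥ a1 ≥ 3. Hence a3 + a2 ≥ 5. But constraint 5 requires a3 + a2 ≤ 3, and 3 < 5. Contradiction.

Unsatisfiable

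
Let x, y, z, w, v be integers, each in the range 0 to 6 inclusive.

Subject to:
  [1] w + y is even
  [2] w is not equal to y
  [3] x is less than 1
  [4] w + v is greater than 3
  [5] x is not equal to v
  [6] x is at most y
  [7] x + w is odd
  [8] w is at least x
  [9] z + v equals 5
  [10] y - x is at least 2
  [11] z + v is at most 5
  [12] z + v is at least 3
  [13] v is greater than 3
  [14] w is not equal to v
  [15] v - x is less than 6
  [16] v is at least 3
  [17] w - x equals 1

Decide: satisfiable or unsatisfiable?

Satisfiable

Take x = 0, y = 5, z = 0, w = 1, v = 5. Then constraint 4: w + v = 6; constraint 9: z + v = 5; constraint 10: y - x = 5, and every other listed constraint is also met.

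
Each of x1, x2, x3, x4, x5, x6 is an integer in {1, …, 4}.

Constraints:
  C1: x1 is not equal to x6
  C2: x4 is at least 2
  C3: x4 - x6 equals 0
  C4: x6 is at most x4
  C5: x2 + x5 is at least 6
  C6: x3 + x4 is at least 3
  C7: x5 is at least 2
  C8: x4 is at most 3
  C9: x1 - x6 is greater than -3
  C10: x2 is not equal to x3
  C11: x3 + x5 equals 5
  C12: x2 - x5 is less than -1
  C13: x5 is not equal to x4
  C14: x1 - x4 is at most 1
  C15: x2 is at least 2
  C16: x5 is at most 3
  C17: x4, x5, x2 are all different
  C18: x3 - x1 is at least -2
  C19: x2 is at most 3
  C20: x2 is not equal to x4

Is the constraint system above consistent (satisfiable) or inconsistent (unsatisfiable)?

Constraints 2, 7, 8, 15, 16, and 19 confine each of x4, x5, x2 to the 2 values {2, 3}.
Constraint 17 requires all 3 of them to be distinct, but only 2 values are available — impossible by the pigeonhole principle.

Unsatisfiable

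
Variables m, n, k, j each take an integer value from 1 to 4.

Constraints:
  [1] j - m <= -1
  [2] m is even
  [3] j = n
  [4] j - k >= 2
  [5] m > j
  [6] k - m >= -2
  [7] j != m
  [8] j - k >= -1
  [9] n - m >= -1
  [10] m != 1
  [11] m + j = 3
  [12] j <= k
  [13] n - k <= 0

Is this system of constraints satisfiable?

Unsatisfiable

Constraints 1, 4, 9, and 13 give n − m ≥ -1, m − j ≥ 1, j − k ≥ 2, k − n ≥ 0.
Adding all 4 inequalities: the left sides telescope to 0, and the right sides sum to (-1) + 1 + 2 + 0 = 2. So 0 ≥ 2, which is false.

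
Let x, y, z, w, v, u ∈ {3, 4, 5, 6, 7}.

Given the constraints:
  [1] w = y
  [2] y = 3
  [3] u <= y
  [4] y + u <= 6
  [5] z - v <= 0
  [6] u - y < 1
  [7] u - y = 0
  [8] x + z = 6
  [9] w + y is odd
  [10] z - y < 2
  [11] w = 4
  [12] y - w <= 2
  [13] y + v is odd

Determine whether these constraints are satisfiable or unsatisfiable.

Constraint 11 fixes w = 4 and constraint 2 fixes y = 3, but constraint 1 requires w = y. Since 4 ≠ 3, contradiction.

Unsatisfiable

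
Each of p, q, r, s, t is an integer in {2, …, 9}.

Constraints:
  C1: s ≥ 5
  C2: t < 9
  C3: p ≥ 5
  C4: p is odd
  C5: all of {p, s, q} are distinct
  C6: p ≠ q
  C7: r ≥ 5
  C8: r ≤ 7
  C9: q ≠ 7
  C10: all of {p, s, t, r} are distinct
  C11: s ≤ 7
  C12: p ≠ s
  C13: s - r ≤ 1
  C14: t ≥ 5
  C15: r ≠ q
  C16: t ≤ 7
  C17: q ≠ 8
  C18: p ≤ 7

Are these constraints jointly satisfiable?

Constraints 1, 3, 7, 8, 11, 14, 16, and 18 confine each of p, s, t, r to the 3 values {5, …, 7}.
Constraint 10 requires all 4 of them to be distinct, but only 3 values are available — impossible by the pigeonhole principle.

Unsatisfiable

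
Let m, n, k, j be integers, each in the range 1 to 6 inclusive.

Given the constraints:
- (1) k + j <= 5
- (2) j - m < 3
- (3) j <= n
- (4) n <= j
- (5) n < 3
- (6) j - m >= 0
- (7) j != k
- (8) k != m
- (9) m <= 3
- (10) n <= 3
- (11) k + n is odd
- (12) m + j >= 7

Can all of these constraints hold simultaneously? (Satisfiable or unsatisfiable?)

From constraint 9: m ≤ 3. From constraints 3 and 10: j ≤ n ≤ 3. Hence m + j ≤ 6. But constraint 12 requires m + j ≥ 7, and 7 > 6. Contradiction.

Unsatisfiable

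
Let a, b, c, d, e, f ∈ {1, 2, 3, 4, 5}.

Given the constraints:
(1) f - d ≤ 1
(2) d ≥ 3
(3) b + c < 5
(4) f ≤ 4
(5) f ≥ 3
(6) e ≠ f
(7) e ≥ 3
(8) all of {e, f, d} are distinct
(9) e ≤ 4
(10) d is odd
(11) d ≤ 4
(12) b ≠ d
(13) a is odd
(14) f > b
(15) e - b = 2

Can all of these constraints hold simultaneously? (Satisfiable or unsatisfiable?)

Constraints 2, 4, 5, 7, 9, and 11 confine each of e, f, d to the 2 values {3, 4}.
Constraint 8 requires all 3 of them to be distinct, but only 2 values are available — impossible by the pigeonhole principle.

Unsatisfiable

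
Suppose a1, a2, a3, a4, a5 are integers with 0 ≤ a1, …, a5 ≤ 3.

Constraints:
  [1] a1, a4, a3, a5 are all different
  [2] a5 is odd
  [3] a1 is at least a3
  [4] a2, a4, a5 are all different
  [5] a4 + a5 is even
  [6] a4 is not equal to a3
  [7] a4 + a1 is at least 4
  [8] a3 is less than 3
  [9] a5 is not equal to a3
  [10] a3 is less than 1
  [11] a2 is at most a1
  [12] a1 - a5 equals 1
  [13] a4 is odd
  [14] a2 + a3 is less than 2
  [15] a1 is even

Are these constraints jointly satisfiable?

Take a1 = 2, a2 = 0, a3 = 0, a4 = 3, a5 = 1. Then constraint 7: a4 + a1 = 5; constraint 12: a1 - a5 = 1, and every other listed constraint is also met.

Satisfiable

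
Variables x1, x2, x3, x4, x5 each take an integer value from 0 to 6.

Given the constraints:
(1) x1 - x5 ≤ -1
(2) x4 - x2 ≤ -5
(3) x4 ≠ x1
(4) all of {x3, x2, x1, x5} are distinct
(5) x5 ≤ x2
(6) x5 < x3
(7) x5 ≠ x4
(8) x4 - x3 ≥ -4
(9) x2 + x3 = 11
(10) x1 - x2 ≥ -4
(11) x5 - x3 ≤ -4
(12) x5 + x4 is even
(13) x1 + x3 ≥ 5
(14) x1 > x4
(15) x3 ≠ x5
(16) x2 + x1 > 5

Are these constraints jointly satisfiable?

Constraints 1, 2, 8, 10, and 11 give x2 − x4 ≥ 5, x4 − x3 ≥ -4, x3 − x5 ≥ 4, x5 − x1 ≥ 1, x1 − x2 ≥ -4.
Adding all 5 inequalities: the left sides telescope to 0, and the right sides sum to 5 + (-4) + 4 + 1 + (-4) = 2. So 0 ≥ 2, which is false.

Unsatisfiable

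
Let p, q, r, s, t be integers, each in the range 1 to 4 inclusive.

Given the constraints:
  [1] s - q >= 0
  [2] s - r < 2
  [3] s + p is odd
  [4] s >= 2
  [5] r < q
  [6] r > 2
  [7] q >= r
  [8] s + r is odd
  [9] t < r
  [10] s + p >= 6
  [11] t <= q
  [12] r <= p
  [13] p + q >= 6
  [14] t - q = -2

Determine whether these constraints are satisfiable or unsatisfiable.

Satisfiable

One satisfying assignment is p = 3, q = 4, r = 3, s = 4, t = 2.
For the less obvious constraints — constraint 1: s - q = 0; constraint 2: s - r = 1; constraint 10: s + p = 7 — and the others hold by inspection.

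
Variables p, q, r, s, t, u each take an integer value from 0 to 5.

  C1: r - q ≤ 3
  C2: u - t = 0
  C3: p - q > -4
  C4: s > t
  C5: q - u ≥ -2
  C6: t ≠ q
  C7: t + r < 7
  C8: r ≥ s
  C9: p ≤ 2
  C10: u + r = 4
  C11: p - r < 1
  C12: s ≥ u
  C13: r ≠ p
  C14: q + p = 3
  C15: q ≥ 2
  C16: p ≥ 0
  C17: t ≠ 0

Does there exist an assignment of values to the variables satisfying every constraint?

The assignment p = 1, q = 2, r = 3, s = 2, t = 1, u = 1 works:
  constraint 1 holds since r - q = 1.
  constraint 2 holds since u - t = 0.
The rest check out directly.

Satisfiable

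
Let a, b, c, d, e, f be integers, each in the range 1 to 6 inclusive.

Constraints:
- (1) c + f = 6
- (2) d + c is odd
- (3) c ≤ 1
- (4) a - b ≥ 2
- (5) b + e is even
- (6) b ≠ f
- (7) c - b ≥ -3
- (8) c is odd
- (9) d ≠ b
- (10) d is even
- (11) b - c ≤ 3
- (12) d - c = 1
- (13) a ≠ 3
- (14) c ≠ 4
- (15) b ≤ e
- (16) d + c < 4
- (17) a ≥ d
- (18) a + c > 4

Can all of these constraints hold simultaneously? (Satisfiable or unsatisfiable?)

Satisfiable

Try a = 5, b = 1, c = 1, d = 2, e = 1, f = 5.
Check constraint 1: c + f = 6; constraint 4: a - b = 4. The remaining constraints are straightforward to verify.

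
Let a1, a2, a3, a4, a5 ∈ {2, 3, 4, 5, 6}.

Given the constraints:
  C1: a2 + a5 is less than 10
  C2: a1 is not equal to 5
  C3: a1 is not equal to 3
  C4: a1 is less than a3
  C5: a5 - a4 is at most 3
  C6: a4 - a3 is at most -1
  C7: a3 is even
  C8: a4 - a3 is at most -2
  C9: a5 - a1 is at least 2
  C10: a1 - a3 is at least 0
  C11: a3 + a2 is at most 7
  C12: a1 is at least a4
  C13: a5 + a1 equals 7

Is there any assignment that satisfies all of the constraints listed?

Constraints 5, 8, 9, and 10 give a1 − a3 ≥ 0, a3 − a4 ≥ 2, a4 − a5 ≥ -3, a5 − a1 ≥ 2.
Adding all 4 inequalities: the left sides telescope to 0, and the right sides sum to 0 + 2 + (-3) + 2 = 1. So 0 ≥ 1, which is false.

Unsatisfiable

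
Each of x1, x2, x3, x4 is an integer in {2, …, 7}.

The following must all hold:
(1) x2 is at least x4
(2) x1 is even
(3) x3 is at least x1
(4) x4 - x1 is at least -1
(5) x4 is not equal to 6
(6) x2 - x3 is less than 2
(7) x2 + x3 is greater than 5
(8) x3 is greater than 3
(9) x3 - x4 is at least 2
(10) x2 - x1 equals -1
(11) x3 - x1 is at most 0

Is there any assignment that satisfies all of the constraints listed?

Constraints 4, 9, and 11 give x4 − x1 ≥ -1, x1 − x3 ≥ 0, x3 − x4 ≥ 2.
Adding all 3 inequalities: the left sides telescope to 0, and the right sides sum to (-1) + 0 + 2 = 1. So 0 ≥ 1, which is false.

Unsatisfiable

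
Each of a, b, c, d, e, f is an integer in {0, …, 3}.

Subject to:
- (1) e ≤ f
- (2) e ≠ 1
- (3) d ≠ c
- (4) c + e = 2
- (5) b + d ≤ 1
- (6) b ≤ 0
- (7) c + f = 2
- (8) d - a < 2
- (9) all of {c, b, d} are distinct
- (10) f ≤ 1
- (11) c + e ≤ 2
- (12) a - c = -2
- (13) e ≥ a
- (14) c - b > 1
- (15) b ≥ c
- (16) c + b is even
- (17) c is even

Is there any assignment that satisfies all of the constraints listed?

Unsatisfiable

From constraints 6 and 15: c ≤ b ≤ 0. From constraints 1 and 10: e ≤ f ≤ 1. Hence c + e ≤ 1. But constraint 4 requires c + e = 2, and 2 > 1. Contradiction.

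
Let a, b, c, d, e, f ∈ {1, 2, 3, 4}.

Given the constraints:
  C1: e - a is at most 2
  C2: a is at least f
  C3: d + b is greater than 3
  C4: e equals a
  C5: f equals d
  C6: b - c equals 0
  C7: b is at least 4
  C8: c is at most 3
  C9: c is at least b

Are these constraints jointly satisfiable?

Unsatisfiable

From constraints 7 and 9: c ≥ b and b ≥ 4, so c ≥ 4. From constraint 8: c ≤ 3. But 3 < 4, so no value of c works.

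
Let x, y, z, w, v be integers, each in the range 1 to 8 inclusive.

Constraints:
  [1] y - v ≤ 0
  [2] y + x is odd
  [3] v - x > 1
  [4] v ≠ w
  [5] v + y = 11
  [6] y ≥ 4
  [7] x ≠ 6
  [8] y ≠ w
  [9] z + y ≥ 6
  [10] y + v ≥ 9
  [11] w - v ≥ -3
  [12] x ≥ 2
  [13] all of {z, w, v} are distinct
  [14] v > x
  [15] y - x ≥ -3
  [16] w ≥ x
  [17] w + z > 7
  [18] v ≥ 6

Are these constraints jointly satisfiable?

Satisfiable

Setting (x, y, z, w, v) = (5, 4, 3, 6, 7) satisfies everything: constraint 1: y - v = -3; constraint 3: v - x = 2; constraint 5: v + y = 11, and the others follow.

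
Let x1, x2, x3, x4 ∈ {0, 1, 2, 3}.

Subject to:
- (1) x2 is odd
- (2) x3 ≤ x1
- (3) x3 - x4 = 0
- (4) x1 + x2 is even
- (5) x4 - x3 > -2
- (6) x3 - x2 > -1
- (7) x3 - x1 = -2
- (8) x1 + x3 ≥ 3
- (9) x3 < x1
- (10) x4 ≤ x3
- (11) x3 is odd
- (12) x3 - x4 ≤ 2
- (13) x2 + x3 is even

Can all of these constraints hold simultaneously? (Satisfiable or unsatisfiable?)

Satisfiable

Setting (x1, x2, x3, x4) = (3, 1, 1, 1) satisfies everything: constraint 3: x3 - x4 = 0; constraint 5: x4 - x3 = 0, and the others follow.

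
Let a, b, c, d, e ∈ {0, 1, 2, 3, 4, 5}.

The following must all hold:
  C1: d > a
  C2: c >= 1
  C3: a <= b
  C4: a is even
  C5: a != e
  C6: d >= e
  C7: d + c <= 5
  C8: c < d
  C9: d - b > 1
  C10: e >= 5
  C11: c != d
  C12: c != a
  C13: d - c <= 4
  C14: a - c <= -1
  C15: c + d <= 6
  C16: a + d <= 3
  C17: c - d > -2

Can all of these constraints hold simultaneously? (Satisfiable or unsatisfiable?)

From constraints 6 and 10: d ≥ e ≥ 5. From constraint 2: c ≥ 1. Hence d + c ≥ 6. But constraint 7 requires d + c ≤ 5, and 5 < 6. Contradiction.

Unsatisfiable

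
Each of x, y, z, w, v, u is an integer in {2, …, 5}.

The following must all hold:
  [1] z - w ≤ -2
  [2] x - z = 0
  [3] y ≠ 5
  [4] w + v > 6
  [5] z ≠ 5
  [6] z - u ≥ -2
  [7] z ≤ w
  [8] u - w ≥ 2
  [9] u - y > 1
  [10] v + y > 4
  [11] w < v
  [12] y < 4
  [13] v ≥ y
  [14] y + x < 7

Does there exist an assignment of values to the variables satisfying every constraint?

Unsatisfiable

Constraints 1, 6, and 8 give z − u ≥ -2, u − w ≥ 2, w − z ≥ 2.
Adding all 3 inequalities: the left sides telescope to 0, and the right sides sum to (-2) + 2 + 2 = 2. So 0 ≥ 2, which is false.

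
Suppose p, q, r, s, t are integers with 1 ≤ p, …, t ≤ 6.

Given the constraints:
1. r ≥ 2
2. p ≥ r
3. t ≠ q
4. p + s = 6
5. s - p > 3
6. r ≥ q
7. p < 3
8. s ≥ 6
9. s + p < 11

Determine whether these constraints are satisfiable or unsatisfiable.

From constraints 1 and 2: p ≥ r ≥ 2. From constraint 8: s ≥ 6. Hence p + s ≥ 8. But constraint 4 requires p + s = 6, and 6 < 8. Contradiction.

Unsatisfiable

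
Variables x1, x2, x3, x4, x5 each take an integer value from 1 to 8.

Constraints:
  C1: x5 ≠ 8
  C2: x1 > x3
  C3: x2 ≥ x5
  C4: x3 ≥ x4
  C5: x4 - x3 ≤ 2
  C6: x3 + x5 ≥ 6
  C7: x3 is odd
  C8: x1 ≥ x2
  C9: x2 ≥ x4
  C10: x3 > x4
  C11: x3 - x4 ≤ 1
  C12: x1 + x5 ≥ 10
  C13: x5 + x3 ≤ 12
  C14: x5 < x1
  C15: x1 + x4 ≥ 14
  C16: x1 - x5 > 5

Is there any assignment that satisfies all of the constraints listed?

Satisfiable

Setting (x1, x2, x3, x4, x5) = (8, 8, 7, 6, 2) satisfies everything: constraint 5: x4 - x3 = -1; constraint 6: x3 + x5 = 9, and the others follow.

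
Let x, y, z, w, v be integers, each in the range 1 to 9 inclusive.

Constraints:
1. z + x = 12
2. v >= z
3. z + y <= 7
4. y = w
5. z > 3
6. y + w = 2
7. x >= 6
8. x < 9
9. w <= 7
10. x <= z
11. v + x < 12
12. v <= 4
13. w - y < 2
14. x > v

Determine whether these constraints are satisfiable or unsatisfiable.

Unsatisfiable

From constraints 7 and 10: z ≥ x and x ≥ 6, so z ≥ 6. From constraints 2 and 12: z ≤ v and v ≤ 4, so z ≤ 4. But 4 < 6, so no value of z works.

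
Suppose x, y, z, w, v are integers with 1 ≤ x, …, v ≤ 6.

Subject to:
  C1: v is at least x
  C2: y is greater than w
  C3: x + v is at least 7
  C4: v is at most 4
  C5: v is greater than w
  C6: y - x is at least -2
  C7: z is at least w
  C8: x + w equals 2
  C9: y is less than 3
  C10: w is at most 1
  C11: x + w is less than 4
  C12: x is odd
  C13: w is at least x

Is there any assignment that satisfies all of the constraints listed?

From constraints 10 and 13: x ≤ w ≤ 1. From constraint 4: v ≤ 4. Hence x + v ≤ 5. But constraint 3 requires x + v ≥ 7, and 7 > 5. Contradiction.

Unsatisfiable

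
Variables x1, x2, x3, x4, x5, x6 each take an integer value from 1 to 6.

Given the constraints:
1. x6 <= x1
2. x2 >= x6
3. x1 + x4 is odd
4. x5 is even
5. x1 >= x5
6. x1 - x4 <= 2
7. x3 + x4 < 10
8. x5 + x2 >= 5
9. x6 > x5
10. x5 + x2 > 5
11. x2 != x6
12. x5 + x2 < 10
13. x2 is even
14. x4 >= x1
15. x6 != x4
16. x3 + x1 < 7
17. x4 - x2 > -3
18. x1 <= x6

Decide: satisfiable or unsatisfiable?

Satisfiable

The assignment x1 = 5, x2 = 6, x3 = 1, x4 = 6, x5 = 2, x6 = 5 works:
  constraint 6 holds since x1 - x4 = -1.
  constraint 7 holds since x3 + x4 = 7.
  constraint 8 holds since x5 + x2 = 8.
The rest check out directly.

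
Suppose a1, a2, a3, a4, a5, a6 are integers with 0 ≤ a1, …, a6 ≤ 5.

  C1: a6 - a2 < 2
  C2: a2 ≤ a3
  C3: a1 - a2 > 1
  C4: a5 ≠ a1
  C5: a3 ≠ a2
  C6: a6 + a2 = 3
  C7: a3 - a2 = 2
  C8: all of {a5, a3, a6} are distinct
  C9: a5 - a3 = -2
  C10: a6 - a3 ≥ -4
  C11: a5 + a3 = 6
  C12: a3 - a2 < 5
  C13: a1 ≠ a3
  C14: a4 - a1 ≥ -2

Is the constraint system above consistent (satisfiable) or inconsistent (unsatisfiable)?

Take a1 = 5, a2 = 2, a3 = 4, a4 = 5, a5 = 2, a6 = 1. Then constraint 1: a6 - a2 = -1; constraint 3: a1 - a2 = 3, and every other listed constraint is also met.

Satisfiable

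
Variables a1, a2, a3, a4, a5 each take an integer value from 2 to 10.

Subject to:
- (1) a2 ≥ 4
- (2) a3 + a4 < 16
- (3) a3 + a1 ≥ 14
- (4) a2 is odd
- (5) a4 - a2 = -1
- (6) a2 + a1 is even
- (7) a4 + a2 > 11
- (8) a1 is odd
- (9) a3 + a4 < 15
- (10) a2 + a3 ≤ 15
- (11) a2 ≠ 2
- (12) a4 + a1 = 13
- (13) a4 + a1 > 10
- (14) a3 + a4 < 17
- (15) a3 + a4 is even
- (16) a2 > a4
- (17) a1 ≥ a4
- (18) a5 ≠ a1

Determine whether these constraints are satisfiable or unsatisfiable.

Satisfiable

Take a1 = 7, a2 = 7, a3 = 8, a4 = 6, a5 = 5. Then constraint 2: a3 + a4 = 14; constraint 3: a3 + a1 = 15, and every other listed constraint is also met.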